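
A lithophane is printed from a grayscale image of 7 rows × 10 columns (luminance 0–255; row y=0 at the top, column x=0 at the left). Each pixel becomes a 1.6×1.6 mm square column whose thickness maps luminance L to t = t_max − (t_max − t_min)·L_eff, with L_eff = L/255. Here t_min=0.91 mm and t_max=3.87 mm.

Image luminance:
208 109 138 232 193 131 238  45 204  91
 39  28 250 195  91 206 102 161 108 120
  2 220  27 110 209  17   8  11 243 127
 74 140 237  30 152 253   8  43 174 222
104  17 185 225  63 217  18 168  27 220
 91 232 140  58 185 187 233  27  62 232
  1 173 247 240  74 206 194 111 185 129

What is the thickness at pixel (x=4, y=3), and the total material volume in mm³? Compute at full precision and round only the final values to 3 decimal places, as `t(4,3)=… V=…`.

t(4,3)=2.106 V=412.776

span = t_max - t_min = 3.87 - 0.91 = 2.960
L(4,3) = 152, L_eff = 152/255 = 0.596078
t(4,3) = 3.87 - 2.960·0.596078 = 2.106
Σt over all 7·10 pixels = 685273/4250 ≈ 161.2407059
V = pitch²·Σt = 1.6²·685273/4250 = 412.776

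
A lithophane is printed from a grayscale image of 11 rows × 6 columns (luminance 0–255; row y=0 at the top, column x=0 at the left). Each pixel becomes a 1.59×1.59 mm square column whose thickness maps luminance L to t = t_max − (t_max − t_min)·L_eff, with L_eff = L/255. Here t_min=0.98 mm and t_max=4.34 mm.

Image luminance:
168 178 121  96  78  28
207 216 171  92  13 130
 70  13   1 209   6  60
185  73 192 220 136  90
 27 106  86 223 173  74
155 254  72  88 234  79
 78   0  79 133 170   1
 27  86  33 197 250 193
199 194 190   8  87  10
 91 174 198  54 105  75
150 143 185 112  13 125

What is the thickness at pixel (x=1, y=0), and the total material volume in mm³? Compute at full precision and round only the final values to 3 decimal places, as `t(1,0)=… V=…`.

span = t_max - t_min = 4.34 - 0.98 = 3.360
L(1,0) = 178, L_eff = 178/255 = 0.698039
t(1,0) = 4.34 - 3.360·0.698039 = 1.995
Σt over all 11·6 pixels = 185.192
V = pitch²·Σt = 1.59²·185.192 = 468.184

t(1,0)=1.995 V=468.184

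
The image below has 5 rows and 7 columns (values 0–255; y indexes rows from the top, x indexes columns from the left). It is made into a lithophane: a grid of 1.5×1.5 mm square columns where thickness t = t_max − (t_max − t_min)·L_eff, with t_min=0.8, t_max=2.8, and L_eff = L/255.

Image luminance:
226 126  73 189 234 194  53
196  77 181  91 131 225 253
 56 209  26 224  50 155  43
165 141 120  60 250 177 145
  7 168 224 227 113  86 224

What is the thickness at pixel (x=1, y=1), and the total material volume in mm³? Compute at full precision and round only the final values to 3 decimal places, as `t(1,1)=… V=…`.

span = t_max - t_min = 2.8 - 0.8 = 2.000
L(1,1) = 77, L_eff = 77/255 = 0.301961
t(1,1) = 2.8 - 2.000·0.301961 = 2.196
Σt over all 5·7 pixels = 14752/255 ≈ 57.8509804
V = pitch²·Σt = 1.5²·14752/255 = 130.165

t(1,1)=2.196 V=130.165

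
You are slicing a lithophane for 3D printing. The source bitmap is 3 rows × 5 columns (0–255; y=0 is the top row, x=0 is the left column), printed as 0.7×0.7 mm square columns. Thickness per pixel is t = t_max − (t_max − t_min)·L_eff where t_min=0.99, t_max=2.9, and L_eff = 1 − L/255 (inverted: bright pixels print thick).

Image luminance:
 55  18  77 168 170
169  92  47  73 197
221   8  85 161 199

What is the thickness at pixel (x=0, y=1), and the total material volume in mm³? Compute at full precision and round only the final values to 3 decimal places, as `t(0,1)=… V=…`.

t(0,1)=2.256 V=13.663

span = t_max - t_min = 2.9 - 0.99 = 1.910
L(0,1) = 169, L_eff = 1 - 169/255 = 0.337255 (inverted)
t(0,1) = 2.9 - 1.910·0.337255 = 2.256
Σt over all 3·5 pixels = 47401/1700 ≈ 27.8829412
V = pitch²·Σt = 0.7²·47401/1700 = 13.663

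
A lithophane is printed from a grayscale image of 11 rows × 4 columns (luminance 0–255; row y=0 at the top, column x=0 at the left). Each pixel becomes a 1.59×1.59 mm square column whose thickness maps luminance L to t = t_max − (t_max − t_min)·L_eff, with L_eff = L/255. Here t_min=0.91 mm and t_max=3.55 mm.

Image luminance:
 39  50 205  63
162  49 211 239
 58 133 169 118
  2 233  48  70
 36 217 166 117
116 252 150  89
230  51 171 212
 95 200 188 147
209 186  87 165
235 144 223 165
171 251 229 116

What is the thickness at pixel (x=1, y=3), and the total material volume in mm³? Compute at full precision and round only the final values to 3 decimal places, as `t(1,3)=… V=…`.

span = t_max - t_min = 3.55 - 0.91 = 2.640
L(1,3) = 233, L_eff = 233/255 = 0.913725
t(1,3) = 3.55 - 2.640·0.913725 = 1.138
Σt over all 11·4 pixels = 189651/2125 ≈ 89.2475294
V = pitch²·Σt = 1.59²·189651/2125 = 225.627

t(1,3)=1.138 V=225.627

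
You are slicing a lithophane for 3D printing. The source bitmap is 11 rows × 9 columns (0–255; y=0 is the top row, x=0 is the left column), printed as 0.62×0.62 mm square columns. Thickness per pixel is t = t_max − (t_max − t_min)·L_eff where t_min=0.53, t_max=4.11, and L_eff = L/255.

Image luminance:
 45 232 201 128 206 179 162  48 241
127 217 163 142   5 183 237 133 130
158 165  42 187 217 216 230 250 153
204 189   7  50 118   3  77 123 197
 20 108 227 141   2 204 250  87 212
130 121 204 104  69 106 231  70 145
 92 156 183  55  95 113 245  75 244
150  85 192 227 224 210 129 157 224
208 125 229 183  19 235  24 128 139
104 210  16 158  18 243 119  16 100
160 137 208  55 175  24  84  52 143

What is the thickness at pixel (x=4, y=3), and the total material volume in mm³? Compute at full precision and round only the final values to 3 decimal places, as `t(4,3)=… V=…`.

span = t_max - t_min = 4.11 - 0.53 = 3.580
L(4,3) = 118, L_eff = 118/255 = 0.462745
t(4,3) = 4.11 - 3.580·0.462745 = 2.453
Σt over all 11·9 pixels = 5376583/25500 ≈ 210.8463922
V = pitch²·Σt = 0.62²·5376583/25500 = 81.049

t(4,3)=2.453 V=81.049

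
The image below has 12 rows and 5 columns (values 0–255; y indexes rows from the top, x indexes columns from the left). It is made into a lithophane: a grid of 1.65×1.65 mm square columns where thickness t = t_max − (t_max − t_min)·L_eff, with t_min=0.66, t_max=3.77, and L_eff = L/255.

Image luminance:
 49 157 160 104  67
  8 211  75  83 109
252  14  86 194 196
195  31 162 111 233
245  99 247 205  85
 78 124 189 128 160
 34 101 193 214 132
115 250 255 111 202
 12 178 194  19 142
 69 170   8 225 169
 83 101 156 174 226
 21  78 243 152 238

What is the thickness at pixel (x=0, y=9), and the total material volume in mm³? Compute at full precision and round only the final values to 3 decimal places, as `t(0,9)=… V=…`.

span = t_max - t_min = 3.77 - 0.66 = 3.110
L(0,9) = 69, L_eff = 69/255 = 0.270588
t(0,9) = 3.77 - 3.110·0.270588 = 2.928
Σt over all 12·5 pixels = 529993/4250 ≈ 124.7042353
V = pitch²·Σt = 1.65²·529993/4250 = 339.507

t(0,9)=2.928 V=339.507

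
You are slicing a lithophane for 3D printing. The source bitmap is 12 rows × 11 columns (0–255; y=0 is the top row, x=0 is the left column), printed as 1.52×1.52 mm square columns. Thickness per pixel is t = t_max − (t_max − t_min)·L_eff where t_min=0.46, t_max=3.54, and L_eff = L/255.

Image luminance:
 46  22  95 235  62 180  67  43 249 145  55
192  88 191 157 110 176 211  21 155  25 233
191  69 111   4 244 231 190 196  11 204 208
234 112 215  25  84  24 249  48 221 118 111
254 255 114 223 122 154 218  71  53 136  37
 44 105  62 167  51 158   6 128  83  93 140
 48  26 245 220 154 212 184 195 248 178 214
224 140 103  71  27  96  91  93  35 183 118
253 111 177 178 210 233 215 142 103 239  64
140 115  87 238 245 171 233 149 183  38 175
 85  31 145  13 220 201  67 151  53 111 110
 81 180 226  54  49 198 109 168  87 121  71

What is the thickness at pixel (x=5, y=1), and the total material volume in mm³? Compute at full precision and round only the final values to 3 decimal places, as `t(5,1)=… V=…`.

t(5,1)=1.414 V=581.007

span = t_max - t_min = 3.54 - 0.46 = 3.080
L(5,1) = 176, L_eff = 176/255 = 0.690196
t(5,1) = 3.54 - 3.080·0.690196 = 1.414
Σt over all 12·11 pixels = 94303/375 ≈ 251.4746667
V = pitch²·Σt = 1.52²·94303/375 = 581.007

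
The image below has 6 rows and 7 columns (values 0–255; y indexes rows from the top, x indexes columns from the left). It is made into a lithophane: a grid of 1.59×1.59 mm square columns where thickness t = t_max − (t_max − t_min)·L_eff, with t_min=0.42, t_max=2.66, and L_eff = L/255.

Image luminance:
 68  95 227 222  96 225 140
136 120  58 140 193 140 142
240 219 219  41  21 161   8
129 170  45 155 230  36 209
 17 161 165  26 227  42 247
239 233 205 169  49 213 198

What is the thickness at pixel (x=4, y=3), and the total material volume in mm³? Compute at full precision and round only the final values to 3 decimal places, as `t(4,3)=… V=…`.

t(4,3)=0.640 V=147.506

span = t_max - t_min = 2.66 - 0.42 = 2.240
L(4,3) = 230, L_eff = 230/255 = 0.901961
t(4,3) = 2.66 - 2.240·0.901961 = 0.640
Σt over all 6·7 pixels = 371959/6375 ≈ 58.3465098
V = pitch²·Σt = 1.59²·371959/6375 = 147.506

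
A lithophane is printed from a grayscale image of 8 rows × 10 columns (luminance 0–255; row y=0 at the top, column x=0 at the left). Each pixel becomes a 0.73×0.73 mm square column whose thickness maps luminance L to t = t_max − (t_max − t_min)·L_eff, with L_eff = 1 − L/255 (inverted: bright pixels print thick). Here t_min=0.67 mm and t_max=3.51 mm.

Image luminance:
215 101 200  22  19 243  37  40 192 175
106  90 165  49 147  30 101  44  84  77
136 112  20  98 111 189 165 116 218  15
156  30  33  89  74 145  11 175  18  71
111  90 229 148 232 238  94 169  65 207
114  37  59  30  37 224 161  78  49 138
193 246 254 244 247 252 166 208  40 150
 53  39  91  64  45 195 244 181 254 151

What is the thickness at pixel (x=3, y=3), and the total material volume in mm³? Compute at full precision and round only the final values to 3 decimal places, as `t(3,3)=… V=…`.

t(3,3)=1.661 V=87.593

span = t_max - t_min = 3.51 - 0.67 = 2.840
L(3,3) = 89, L_eff = 1 - 89/255 = 0.650980 (inverted)
t(3,3) = 3.51 - 2.840·0.650980 = 1.661
Σt over all 8·10 pixels = 1047866/6375 ≈ 164.3711373
V = pitch²·Σt = 0.73²·1047866/6375 = 87.593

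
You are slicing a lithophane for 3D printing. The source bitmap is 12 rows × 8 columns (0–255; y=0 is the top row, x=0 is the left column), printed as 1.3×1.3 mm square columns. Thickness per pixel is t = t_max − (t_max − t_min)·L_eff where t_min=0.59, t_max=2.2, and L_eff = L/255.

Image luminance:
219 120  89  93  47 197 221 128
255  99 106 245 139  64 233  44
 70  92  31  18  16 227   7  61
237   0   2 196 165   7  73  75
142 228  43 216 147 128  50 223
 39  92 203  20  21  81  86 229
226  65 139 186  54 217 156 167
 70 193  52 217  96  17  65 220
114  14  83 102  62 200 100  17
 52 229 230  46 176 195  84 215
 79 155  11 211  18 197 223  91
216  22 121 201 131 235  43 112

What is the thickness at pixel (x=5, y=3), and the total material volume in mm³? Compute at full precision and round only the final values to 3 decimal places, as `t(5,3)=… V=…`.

t(5,3)=2.156 V=232.631

span = t_max - t_min = 2.2 - 0.59 = 1.610
L(5,3) = 7, L_eff = 7/255 = 0.027451
t(5,3) = 2.2 - 1.610·0.027451 = 2.156
Σt over all 12·8 pixels = 1170037/8500 ≈ 137.6514118
V = pitch²·Σt = 1.3²·1170037/8500 = 232.631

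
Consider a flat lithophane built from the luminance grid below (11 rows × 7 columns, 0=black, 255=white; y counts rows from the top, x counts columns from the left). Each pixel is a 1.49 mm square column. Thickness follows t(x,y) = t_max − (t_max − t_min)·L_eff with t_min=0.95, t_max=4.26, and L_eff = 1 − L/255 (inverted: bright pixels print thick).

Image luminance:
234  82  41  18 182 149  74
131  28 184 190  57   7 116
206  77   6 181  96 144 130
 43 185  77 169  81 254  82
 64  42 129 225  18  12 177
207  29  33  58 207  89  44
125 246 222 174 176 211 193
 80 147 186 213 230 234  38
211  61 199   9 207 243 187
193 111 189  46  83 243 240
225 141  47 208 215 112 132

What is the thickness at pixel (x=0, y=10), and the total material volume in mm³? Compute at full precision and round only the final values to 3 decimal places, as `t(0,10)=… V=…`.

t(0,10)=3.871 V=460.232

span = t_max - t_min = 4.26 - 0.95 = 3.310
L(0,10) = 225, L_eff = 1 - 225/255 = 0.117647 (inverted)
t(0,10) = 4.26 - 3.310·0.117647 = 3.871
Σt over all 11·7 pixels = 176207/850 ≈ 207.3023529
V = pitch²·Σt = 1.49²·176207/850 = 460.232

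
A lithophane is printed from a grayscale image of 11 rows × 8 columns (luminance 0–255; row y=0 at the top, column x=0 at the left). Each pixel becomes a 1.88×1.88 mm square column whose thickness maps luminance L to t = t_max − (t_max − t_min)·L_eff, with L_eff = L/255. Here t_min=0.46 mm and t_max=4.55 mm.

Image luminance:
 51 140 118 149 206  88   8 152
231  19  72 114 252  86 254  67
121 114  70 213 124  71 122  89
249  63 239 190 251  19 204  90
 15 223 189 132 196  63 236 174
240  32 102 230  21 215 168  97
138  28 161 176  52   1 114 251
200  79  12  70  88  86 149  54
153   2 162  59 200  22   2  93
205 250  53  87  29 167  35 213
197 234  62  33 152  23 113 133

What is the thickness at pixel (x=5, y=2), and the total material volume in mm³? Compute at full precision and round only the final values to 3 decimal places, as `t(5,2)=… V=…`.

span = t_max - t_min = 4.55 - 0.46 = 4.090
L(5,2) = 71, L_eff = 71/255 = 0.278431
t(5,2) = 4.55 - 4.090·0.278431 = 3.411
Σt over all 11·8 pixels = 5749237/25500 ≈ 225.4602745
V = pitch²·Σt = 1.88²·5749237/25500 = 796.867

t(5,2)=3.411 V=796.867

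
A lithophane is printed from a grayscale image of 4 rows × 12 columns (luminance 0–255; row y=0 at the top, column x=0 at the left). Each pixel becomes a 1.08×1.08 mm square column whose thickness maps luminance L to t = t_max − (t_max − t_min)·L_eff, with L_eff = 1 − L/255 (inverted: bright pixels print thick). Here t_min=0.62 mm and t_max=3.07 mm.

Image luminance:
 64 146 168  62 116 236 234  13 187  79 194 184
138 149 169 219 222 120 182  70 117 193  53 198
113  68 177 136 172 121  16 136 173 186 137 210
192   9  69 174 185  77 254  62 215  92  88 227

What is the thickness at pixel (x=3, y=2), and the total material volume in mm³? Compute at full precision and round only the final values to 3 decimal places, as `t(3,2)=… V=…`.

t(3,2)=1.927 V=110.939

span = t_max - t_min = 3.07 - 0.62 = 2.450
L(3,2) = 136, L_eff = 1 - 136/255 = 0.466667 (inverted)
t(3,2) = 3.07 - 2.450·0.466667 = 1.927
Σt over all 4·12 pixels = 242537/2550 ≈ 95.1125490
V = pitch²·Σt = 1.08²·242537/2550 = 110.939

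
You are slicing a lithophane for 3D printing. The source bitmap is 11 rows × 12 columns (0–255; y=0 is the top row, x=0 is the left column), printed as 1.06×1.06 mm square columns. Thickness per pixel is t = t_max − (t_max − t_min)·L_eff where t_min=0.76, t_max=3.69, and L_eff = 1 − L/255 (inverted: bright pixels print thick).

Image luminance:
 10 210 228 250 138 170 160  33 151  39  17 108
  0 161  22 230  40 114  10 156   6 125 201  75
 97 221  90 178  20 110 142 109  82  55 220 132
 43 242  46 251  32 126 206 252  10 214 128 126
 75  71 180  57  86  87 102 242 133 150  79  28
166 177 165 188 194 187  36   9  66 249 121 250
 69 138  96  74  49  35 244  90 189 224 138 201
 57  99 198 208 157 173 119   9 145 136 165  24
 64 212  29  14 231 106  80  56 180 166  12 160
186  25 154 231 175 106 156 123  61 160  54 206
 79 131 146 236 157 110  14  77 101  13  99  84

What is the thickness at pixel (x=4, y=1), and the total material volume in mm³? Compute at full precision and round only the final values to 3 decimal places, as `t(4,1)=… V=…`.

t(4,1)=1.220 V=320.770

span = t_max - t_min = 3.69 - 0.76 = 2.930
L(4,1) = 40, L_eff = 1 - 40/255 = 0.843137 (inverted)
t(4,1) = 3.69 - 2.930·0.843137 = 1.220
Σt over all 11·12 pixels = 1455971/5100 ≈ 285.4845098
V = pitch²·Σt = 1.06²·1455971/5100 = 320.770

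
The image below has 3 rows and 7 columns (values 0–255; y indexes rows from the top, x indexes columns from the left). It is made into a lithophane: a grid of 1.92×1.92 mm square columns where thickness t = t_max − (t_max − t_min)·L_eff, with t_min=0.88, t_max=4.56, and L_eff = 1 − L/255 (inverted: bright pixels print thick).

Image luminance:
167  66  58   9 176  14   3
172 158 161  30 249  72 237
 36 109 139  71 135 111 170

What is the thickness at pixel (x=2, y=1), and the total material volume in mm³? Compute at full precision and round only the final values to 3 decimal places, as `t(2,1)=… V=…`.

t(2,1)=3.203 V=192.772

span = t_max - t_min = 4.56 - 0.88 = 3.680
L(2,1) = 161, L_eff = 1 - 161/255 = 0.368627 (inverted)
t(2,1) = 4.56 - 3.680·0.368627 = 3.203
Σt over all 3·7 pixels = 111122/2125 ≈ 52.2927059
V = pitch²·Σt = 1.92²·111122/2125 = 192.772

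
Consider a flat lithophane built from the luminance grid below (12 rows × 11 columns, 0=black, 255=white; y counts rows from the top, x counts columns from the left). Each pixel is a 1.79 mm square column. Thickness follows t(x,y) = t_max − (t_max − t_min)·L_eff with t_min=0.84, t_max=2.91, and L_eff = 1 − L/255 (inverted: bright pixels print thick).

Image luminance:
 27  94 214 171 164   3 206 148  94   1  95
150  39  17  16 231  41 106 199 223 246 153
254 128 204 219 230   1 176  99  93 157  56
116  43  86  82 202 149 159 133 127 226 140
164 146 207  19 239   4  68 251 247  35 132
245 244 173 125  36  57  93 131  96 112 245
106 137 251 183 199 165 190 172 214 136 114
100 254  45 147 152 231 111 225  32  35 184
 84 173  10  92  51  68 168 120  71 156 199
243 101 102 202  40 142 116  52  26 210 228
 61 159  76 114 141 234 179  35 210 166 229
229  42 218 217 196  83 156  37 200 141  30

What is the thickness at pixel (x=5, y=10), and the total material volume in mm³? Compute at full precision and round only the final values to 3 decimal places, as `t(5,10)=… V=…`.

t(5,10)=2.740 V=822.848

span = t_max - t_min = 2.91 - 0.84 = 2.070
L(5,10) = 234, L_eff = 1 - 234/255 = 0.082353 (inverted)
t(5,10) = 2.91 - 2.070·0.082353 = 2.740
Σt over all 12·11 pixels = 2182893/8500 ≈ 256.8109412
V = pitch²·Σt = 1.79²·2182893/8500 = 822.848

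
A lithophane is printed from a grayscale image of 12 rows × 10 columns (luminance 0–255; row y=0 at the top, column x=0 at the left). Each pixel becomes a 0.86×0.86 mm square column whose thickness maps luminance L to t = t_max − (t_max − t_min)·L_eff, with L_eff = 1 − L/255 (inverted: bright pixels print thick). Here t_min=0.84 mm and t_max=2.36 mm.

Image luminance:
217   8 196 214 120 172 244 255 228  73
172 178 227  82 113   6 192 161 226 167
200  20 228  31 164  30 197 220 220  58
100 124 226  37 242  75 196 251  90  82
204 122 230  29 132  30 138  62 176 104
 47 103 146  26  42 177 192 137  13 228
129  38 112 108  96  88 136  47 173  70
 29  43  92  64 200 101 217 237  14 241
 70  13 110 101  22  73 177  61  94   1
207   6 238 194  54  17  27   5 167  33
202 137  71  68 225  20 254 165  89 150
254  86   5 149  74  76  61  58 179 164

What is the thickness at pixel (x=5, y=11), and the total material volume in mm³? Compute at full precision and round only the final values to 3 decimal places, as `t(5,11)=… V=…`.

t(5,11)=1.293 V=139.675

span = t_max - t_min = 2.36 - 0.84 = 1.520
L(5,11) = 76, L_eff = 1 - 76/255 = 0.701961 (inverted)
t(5,11) = 2.36 - 1.520·0.701961 = 1.293
Σt over all 12·10 pixels = 401312/2125 ≈ 188.8527059
V = pitch²·Σt = 0.86²·401312/2125 = 139.675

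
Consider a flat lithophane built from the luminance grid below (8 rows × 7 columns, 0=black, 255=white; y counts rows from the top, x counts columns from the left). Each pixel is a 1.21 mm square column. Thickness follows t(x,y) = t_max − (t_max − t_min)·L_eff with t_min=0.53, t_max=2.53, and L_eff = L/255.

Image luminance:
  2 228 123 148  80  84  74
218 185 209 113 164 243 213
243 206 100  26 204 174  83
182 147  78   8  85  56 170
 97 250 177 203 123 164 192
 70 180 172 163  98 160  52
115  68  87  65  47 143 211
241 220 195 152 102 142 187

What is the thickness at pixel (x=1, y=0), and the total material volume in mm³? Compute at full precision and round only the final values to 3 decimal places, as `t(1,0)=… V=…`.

span = t_max - t_min = 2.53 - 0.53 = 2.000
L(1,0) = 228, L_eff = 228/255 = 0.894118
t(1,0) = 2.53 - 2.000·0.894118 = 0.742
Σt over all 8·7 pixels = 5966/75 ≈ 79.5466667
V = pitch²·Σt = 1.21²·5966/75 = 116.464

t(1,0)=0.742 V=116.464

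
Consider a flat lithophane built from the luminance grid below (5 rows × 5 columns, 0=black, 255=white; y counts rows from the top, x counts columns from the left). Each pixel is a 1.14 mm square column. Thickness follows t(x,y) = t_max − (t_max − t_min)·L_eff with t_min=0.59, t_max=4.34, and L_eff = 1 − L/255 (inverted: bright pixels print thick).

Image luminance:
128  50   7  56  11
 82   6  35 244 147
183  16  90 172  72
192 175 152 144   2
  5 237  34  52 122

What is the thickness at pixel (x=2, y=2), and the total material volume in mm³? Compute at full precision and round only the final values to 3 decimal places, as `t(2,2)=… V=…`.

span = t_max - t_min = 4.34 - 0.59 = 3.750
L(2,2) = 90, L_eff = 1 - 90/255 = 0.647059 (inverted)
t(2,2) = 4.34 - 3.750·0.647059 = 1.914
Σt over all 5·5 pixels = 50.25
V = pitch²·Σt = 1.14²·50.25 = 65.305

t(2,2)=1.914 V=65.305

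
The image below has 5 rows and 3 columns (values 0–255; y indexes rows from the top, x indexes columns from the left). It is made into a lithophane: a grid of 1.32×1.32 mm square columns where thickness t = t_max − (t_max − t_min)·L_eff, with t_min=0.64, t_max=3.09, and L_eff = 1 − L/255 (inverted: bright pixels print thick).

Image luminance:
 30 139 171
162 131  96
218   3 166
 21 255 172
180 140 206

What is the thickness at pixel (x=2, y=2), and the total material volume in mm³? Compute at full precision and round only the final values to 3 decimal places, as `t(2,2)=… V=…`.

t(2,2)=2.235 V=51.715

span = t_max - t_min = 3.09 - 0.64 = 2.450
L(2,2) = 166, L_eff = 1 - 166/255 = 0.349020 (inverted)
t(2,2) = 3.09 - 2.450·0.349020 = 2.235
Σt over all 5·3 pixels = 15137/510 ≈ 29.6803922
V = pitch²·Σt = 1.32²·15137/510 = 51.715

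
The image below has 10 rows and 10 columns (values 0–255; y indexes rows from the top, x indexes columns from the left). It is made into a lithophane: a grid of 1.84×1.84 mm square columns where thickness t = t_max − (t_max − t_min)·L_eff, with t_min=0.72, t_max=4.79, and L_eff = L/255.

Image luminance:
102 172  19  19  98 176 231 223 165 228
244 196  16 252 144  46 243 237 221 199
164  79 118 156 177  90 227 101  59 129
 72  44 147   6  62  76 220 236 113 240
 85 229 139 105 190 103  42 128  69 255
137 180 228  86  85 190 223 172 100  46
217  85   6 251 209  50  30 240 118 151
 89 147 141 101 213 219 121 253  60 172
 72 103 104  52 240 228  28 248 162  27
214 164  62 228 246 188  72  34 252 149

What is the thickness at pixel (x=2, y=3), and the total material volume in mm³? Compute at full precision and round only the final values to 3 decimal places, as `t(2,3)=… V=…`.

span = t_max - t_min = 4.79 - 0.72 = 4.070
L(2,3) = 147, L_eff = 147/255 = 0.576471
t(2,3) = 4.79 - 4.070·0.576471 = 2.444
Σt over all 10·10 pixels = 1280101/5100 ≈ 251.0001961
V = pitch²·Σt = 1.84²·1280101/5100 = 849.786

t(2,3)=2.444 V=849.786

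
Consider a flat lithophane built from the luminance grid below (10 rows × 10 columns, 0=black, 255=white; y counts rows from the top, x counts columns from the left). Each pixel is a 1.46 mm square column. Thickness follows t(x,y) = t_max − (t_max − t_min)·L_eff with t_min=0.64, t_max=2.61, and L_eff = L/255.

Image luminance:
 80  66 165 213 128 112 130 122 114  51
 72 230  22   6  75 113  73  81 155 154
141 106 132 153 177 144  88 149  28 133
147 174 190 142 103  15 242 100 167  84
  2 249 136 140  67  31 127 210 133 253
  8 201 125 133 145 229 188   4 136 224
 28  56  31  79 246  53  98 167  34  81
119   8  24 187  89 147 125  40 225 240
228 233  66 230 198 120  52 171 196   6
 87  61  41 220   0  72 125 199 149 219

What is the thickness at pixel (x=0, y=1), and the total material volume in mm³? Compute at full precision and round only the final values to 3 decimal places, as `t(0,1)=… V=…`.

span = t_max - t_min = 2.61 - 0.64 = 1.970
L(0,1) = 72, L_eff = 72/255 = 0.282353
t(0,1) = 2.61 - 1.970·0.282353 = 2.054
Σt over all 10·10 pixels = 1059676/6375 ≈ 166.2236863
V = pitch²·Σt = 1.46²·1059676/6375 = 354.322

t(0,1)=2.054 V=354.322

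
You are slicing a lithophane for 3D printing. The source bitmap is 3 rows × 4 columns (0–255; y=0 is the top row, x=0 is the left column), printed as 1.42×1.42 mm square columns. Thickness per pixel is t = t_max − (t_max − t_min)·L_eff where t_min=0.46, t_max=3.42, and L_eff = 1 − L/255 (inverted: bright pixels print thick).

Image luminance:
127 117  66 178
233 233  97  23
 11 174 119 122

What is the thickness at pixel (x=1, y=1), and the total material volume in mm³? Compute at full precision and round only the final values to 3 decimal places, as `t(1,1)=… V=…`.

span = t_max - t_min = 3.42 - 0.46 = 2.960
L(1,1) = 233, L_eff = 1 - 233/255 = 0.086275 (inverted)
t(1,1) = 3.42 - 2.960·0.086275 = 3.165
Σt over all 3·4 pixels = 9746/425 ≈ 22.9317647
V = pitch²·Σt = 1.42²·9746/425 = 46.240

t(1,1)=3.165 V=46.240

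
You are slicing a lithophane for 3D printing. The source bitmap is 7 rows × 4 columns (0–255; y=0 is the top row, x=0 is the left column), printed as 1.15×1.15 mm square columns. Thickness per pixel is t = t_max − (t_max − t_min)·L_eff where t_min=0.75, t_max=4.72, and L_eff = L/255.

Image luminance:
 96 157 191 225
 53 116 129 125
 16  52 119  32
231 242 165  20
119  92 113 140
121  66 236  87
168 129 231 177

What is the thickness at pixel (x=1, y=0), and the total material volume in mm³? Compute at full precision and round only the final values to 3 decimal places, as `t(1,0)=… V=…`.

span = t_max - t_min = 4.72 - 0.75 = 3.970
L(1,0) = 157, L_eff = 157/255 = 0.615686
t(1,0) = 4.72 - 3.970·0.615686 = 2.276
Σt over all 7·4 pixels = 160152/2125 ≈ 75.3656471
V = pitch²·Σt = 1.15²·160152/2125 = 99.671

t(1,0)=2.276 V=99.671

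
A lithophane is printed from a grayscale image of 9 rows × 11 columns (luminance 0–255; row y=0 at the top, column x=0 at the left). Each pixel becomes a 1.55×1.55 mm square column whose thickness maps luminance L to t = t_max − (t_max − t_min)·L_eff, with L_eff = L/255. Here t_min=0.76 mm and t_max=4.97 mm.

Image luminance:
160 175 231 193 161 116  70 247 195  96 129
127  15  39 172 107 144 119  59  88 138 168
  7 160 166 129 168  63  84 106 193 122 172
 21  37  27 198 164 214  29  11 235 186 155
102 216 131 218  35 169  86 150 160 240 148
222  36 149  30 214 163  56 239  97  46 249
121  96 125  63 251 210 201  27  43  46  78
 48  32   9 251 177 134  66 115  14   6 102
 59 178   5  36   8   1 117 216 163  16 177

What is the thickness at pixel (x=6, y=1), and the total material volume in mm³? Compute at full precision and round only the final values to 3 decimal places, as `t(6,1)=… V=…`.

t(6,1)=3.005 V=708.385

span = t_max - t_min = 4.97 - 0.76 = 4.210
L(6,1) = 119, L_eff = 119/255 = 0.466667
t(6,1) = 4.97 - 4.210·0.466667 = 3.005
Σt over all 9·11 pixels = 1253127/4250 ≈ 294.8534118
V = pitch²·Σt = 1.55²·1253127/4250 = 708.385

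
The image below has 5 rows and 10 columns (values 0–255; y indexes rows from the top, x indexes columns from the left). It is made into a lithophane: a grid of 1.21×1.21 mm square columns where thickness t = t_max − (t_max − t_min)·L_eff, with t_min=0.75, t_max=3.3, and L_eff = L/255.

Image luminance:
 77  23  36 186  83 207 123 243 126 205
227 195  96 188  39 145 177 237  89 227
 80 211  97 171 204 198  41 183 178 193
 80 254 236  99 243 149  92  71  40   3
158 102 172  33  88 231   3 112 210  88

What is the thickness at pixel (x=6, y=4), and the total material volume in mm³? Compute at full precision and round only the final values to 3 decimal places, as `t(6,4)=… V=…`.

span = t_max - t_min = 3.3 - 0.75 = 2.550
L(6,4) = 3, L_eff = 3/255 = 0.011765
t(6,4) = 3.3 - 2.550·0.011765 = 3.270
Σt over all 5·10 pixels = 95.51
V = pitch²·Σt = 1.21²·95.51 = 139.836

t(6,4)=3.270 V=139.836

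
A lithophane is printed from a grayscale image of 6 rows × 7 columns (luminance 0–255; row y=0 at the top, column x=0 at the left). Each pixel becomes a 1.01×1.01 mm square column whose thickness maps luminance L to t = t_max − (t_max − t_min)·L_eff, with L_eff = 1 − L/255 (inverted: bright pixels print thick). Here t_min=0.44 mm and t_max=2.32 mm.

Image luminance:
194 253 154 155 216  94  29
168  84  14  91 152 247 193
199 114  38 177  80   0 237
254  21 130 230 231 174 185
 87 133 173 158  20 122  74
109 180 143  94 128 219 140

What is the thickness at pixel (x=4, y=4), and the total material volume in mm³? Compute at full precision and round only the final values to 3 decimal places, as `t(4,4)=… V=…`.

t(4,4)=0.587 V=63.179

span = t_max - t_min = 2.32 - 0.44 = 1.880
L(4,4) = 20, L_eff = 1 - 20/255 = 0.921569 (inverted)
t(4,4) = 2.32 - 1.880·0.921569 = 0.587
Σt over all 6·7 pixels = 394828/6375 ≈ 61.9338039
V = pitch²·Σt = 1.01²·394828/6375 = 63.179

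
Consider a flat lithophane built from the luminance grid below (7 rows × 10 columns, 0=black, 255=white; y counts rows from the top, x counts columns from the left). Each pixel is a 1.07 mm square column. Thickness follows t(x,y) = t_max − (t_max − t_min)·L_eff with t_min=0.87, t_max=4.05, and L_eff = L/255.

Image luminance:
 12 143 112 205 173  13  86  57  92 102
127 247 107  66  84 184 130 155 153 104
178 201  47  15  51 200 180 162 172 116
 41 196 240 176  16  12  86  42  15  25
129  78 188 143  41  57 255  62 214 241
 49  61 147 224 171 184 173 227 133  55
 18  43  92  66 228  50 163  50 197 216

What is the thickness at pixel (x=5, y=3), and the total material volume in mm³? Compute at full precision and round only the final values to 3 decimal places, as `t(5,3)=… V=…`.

t(5,3)=3.900 V=203.534

span = t_max - t_min = 4.05 - 0.87 = 3.180
L(5,3) = 12, L_eff = 12/255 = 0.047059
t(5,3) = 4.05 - 3.180·0.047059 = 3.900
Σt over all 7·10 pixels = 755541/4250 ≈ 177.7743529
V = pitch²·Σt = 1.07²·755541/4250 = 203.534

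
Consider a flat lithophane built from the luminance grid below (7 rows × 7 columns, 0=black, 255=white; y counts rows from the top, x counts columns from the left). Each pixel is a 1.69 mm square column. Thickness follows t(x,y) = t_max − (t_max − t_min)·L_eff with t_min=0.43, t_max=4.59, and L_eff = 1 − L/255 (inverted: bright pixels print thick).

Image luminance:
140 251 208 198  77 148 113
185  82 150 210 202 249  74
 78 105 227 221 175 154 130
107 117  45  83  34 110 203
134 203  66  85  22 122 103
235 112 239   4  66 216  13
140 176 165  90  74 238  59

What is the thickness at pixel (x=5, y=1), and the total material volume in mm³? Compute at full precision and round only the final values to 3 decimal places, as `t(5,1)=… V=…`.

span = t_max - t_min = 4.59 - 0.43 = 4.160
L(5,1) = 249, L_eff = 1 - 249/255 = 0.023529 (inverted)
t(5,1) = 4.59 - 4.160·0.023529 = 4.492
Σt over all 7·7 pixels = 3298693/25500 ≈ 129.3605098
V = pitch²·Σt = 1.69²·3298693/25500 = 369.467

t(5,1)=4.492 V=369.467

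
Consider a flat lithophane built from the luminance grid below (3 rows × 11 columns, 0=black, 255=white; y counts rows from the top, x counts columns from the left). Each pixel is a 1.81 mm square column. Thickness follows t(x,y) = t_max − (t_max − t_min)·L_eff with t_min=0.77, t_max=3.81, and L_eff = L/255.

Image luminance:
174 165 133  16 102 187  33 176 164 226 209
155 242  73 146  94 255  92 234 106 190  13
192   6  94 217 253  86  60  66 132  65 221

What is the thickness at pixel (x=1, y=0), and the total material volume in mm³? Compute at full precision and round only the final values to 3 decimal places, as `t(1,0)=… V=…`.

span = t_max - t_min = 3.81 - 0.77 = 3.040
L(1,0) = 165, L_eff = 165/255 = 0.647059
t(1,0) = 3.81 - 3.040·0.647059 = 1.843
Σt over all 3·11 pixels = 1814707/25500 ≈ 71.1649804
V = pitch²·Σt = 1.81²·1814707/25500 = 233.144

t(1,0)=1.843 V=233.144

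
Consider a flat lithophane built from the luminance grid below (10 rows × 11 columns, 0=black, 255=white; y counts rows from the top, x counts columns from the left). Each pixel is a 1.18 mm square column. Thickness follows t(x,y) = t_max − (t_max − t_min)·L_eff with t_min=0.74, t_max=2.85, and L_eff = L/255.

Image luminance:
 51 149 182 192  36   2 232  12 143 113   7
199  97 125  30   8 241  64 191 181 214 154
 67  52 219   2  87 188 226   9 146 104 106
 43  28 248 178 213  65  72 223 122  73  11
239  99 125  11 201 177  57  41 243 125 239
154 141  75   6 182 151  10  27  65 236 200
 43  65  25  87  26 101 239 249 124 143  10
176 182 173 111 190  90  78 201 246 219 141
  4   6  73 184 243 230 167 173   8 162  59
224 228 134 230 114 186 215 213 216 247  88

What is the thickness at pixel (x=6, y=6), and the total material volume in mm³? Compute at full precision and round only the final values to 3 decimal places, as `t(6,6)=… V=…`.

t(6,6)=0.872 V=272.544

span = t_max - t_min = 2.85 - 0.74 = 2.110
L(6,6) = 239, L_eff = 239/255 = 0.937255
t(6,6) = 2.85 - 2.110·0.937255 = 0.872
Σt over all 10·11 pixels = 831883/4250 ≈ 195.7371765
V = pitch²·Σt = 1.18²·831883/4250 = 272.544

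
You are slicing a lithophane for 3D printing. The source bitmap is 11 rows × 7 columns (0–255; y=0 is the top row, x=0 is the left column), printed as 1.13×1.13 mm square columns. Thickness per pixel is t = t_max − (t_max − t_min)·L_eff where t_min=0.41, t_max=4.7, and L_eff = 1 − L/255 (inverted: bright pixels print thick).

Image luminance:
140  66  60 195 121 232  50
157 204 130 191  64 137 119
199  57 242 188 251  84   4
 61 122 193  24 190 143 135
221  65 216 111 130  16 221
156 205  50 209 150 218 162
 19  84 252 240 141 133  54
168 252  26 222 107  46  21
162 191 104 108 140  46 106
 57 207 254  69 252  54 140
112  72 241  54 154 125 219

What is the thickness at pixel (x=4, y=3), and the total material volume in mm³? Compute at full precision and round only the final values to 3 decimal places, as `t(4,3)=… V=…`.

span = t_max - t_min = 4.7 - 0.41 = 4.290
L(4,3) = 190, L_eff = 1 - 190/255 = 0.254902 (inverted)
t(4,3) = 4.7 - 4.290·0.254902 = 3.606
Σt over all 11·7 pixels = 443212/2125 ≈ 208.5703529
V = pitch²·Σt = 1.13²·443212/2125 = 266.323

t(4,3)=3.606 V=266.323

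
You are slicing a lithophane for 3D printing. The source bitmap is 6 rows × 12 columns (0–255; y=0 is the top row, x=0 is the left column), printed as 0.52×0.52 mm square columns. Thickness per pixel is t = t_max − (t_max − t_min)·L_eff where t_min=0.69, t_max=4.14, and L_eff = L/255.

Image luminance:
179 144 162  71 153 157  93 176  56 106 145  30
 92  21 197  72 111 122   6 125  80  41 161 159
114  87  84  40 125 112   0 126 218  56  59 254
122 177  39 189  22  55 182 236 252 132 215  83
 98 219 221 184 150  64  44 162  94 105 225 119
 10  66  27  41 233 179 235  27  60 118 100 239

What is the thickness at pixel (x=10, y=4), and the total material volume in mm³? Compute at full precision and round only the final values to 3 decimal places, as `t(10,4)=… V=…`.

t(10,4)=1.096 V=48.927

span = t_max - t_min = 4.14 - 0.69 = 3.450
L(10,4) = 225, L_eff = 225/255 = 0.882353
t(10,4) = 4.14 - 3.450·0.882353 = 1.096
Σt over all 6·12 pixels = 153801/850 ≈ 180.9423529
V = pitch²·Σt = 0.52²·153801/850 = 48.927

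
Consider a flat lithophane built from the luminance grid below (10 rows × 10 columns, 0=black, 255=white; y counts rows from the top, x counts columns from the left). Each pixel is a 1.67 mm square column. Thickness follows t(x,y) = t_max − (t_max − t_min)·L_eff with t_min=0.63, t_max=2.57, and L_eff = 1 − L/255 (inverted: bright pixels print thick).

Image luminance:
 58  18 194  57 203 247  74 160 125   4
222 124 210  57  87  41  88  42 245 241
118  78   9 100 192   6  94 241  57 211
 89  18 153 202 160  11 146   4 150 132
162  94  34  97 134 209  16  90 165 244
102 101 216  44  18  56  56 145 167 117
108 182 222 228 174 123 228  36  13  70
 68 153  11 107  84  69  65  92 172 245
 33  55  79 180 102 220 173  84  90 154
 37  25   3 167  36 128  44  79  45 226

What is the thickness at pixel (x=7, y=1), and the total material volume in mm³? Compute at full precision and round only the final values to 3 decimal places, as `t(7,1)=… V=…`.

span = t_max - t_min = 2.57 - 0.63 = 1.940
L(7,1) = 42, L_eff = 1 - 42/255 = 0.835294 (inverted)
t(7,1) = 2.57 - 1.940·0.835294 = 0.950
Σt over all 10·10 pixels = 380743/2550 ≈ 149.3109804
V = pitch²·Σt = 1.67²·380743/2550 = 416.413

t(7,1)=0.950 V=416.413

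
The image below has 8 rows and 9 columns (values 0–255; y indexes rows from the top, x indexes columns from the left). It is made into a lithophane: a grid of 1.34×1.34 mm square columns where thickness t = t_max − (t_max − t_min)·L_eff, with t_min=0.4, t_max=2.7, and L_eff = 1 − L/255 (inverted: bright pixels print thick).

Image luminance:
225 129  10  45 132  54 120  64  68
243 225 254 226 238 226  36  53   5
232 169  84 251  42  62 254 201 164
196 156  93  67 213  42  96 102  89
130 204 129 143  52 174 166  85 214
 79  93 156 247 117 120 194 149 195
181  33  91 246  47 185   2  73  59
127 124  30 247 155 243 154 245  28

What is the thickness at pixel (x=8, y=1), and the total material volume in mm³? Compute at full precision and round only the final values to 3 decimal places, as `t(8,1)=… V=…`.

span = t_max - t_min = 2.7 - 0.4 = 2.300
L(8,1) = 5, L_eff = 1 - 5/255 = 0.980392 (inverted)
t(8,1) = 2.7 - 2.300·0.980392 = 0.445
Σt over all 8·9 pixels = 99483/850 ≈ 117.0388235
V = pitch²·Σt = 1.34²·99483/850 = 210.155

t(8,1)=0.445 V=210.155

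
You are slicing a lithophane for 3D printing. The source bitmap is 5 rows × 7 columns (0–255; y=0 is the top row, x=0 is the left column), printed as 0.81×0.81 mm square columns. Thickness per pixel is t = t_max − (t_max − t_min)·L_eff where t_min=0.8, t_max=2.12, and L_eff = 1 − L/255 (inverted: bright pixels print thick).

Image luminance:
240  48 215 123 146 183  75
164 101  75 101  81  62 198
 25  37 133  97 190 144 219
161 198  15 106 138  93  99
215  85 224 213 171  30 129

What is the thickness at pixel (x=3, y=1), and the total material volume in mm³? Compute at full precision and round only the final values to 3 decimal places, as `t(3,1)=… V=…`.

span = t_max - t_min = 2.12 - 0.8 = 1.320
L(3,1) = 101, L_eff = 1 - 101/255 = 0.603922 (inverted)
t(3,1) = 2.12 - 1.320·0.603922 = 1.323
Σt over all 5·7 pixels = 109374/2125 ≈ 51.4701176
V = pitch²·Σt = 0.81²·109374/2125 = 33.770

t(3,1)=1.323 V=33.770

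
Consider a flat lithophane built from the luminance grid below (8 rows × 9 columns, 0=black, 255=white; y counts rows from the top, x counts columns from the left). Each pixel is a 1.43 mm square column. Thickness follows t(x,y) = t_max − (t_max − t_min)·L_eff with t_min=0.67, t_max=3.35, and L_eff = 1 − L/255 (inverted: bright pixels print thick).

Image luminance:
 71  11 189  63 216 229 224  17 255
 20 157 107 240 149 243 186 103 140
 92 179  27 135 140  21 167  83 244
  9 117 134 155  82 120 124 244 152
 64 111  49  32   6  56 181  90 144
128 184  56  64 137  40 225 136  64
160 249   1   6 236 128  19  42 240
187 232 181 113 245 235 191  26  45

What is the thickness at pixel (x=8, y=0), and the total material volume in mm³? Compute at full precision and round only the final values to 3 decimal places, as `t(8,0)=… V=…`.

t(8,0)=3.350 V=295.250

span = t_max - t_min = 3.35 - 0.67 = 2.680
L(8,0) = 255, L_eff = 1 - 255/255 = 0.000000 (inverted)
t(8,0) = 3.35 - 2.680·0.000000 = 3.350
Σt over all 8·9 pixels = 920446/6375 ≈ 144.3836863
V = pitch²·Σt = 1.43²·920446/6375 = 295.250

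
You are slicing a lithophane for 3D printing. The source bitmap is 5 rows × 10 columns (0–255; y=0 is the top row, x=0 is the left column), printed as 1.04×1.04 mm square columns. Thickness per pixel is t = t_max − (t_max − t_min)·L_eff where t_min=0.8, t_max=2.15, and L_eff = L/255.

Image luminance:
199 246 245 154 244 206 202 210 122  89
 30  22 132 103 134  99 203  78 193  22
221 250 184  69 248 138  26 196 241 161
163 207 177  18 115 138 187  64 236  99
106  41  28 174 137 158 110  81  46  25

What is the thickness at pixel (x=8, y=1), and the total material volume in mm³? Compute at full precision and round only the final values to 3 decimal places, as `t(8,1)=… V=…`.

span = t_max - t_min = 2.15 - 0.8 = 1.350
L(8,1) = 193, L_eff = 193/255 = 0.756863
t(8,1) = 2.15 - 1.350·0.756863 = 1.128
Σt over all 5·10 pixels = 119957/1700 ≈ 70.5629412
V = pitch²·Σt = 1.04²·119957/1700 = 76.321

t(8,1)=1.128 V=76.321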